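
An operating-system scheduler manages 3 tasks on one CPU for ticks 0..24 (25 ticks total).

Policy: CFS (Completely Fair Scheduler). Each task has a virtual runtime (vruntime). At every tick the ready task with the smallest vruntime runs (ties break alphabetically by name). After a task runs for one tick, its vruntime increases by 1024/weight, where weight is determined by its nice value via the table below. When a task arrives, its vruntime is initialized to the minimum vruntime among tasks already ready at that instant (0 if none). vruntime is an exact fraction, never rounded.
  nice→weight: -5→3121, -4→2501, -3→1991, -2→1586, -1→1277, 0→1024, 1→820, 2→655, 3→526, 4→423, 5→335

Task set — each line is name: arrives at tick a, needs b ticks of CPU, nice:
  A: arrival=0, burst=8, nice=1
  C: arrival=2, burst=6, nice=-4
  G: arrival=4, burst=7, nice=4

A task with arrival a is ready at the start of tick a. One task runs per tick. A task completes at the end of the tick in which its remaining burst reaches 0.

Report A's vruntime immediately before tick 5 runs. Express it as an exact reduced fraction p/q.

vruntime(A, start of tick 5) = 768/205

t=0: vr[A=0] → run A
t=1: vr[A=256/205] → run A
t=2: vr[A=512/205 C=512/205] → run A
t=3: vr[A=768/205 C=512/205] → run C
t=4: vr[A=768/205 C=36352/12505 G=36352/12505] → run C
t=5: vr[A=768/205 C=41472/12505 G=36352/12505] → run G
t=6: vr[A=768/205 C=41472/12505 G=28182016/5289615] → run C
t=7: vr[A=768/205 C=46592/12505 G=28182016/5289615] → run C
t=8: vr[A=768/205 C=51712/12505 G=28182016/5289615] → run A
t=9: vr[A=1024/205 C=51712/12505 G=28182016/5289615] → run C
t=10: vr[A=1024/205 C=56832/12505 G=28182016/5289615] → run C
t=11: vr[A=1024/205 G=28182016/5289615] → run A
t=12: vr[A=256/41 G=28182016/5289615] → run G
t=13: vr[A=256/41 G=40987136/5289615] → run A
t=14: vr[A=1536/205 G=40987136/5289615] → run A
t=15: vr[A=1792/205 G=40987136/5289615] → run G
t=16: vr[A=1792/205 G=17930752/1763205] → run A
t=17: vr[G=17930752/1763205] → run G
t=18: vr[G=66597376/5289615] → run G
t=19: vr[G=79402496/5289615] → run G
t=20: vr[G=30735872/1763205] → run G
t=21: (idle)
t=22: (idle)
t=23: (idle)
t=24: (idle)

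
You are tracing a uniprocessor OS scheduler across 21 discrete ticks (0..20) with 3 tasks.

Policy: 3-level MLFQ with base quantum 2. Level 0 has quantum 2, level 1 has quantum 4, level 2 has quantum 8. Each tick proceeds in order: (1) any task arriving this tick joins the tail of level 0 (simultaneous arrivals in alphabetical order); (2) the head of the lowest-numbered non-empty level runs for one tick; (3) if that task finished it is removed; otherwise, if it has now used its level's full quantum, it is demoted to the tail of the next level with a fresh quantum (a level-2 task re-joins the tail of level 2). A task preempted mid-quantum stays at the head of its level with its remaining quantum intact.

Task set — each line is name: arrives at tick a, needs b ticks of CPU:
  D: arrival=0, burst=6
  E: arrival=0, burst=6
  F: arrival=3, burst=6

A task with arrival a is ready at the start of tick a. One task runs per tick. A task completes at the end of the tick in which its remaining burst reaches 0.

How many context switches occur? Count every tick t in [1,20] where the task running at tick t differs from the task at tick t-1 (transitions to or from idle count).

t=0: L0/L1/L2 = DE/-/- → run D
t=1: L0/L1/L2 = DE/-/- → run D
t=2: L0/L1/L2 = E/D/- → run E
t=3: L0/L1/L2 = EF/D/- → run E
t=4: L0/L1/L2 = F/DE/- → run F
t=5: L0/L1/L2 = F/DE/- → run F
t=6: L0/L1/L2 = -/DEF/- → run D
t=7: L0/L1/L2 = -/DEF/- → run D
t=8: L0/L1/L2 = -/DEF/- → run D
t=9: L0/L1/L2 = -/DEF/- → run D
t=10: L0/L1/L2 = -/EF/- → run E
t=11: L0/L1/L2 = -/EF/- → run E
t=12: L0/L1/L2 = -/EF/- → run E
t=13: L0/L1/L2 = -/EF/- → run E
t=14: L0/L1/L2 = -/F/- → run F
t=15: L0/L1/L2 = -/F/- → run F
t=16: L0/L1/L2 = -/F/- → run F
t=17: L0/L1/L2 = -/F/- → run F
t=18: (idle)
t=19: (idle)
t=20: (idle)

context switches = 6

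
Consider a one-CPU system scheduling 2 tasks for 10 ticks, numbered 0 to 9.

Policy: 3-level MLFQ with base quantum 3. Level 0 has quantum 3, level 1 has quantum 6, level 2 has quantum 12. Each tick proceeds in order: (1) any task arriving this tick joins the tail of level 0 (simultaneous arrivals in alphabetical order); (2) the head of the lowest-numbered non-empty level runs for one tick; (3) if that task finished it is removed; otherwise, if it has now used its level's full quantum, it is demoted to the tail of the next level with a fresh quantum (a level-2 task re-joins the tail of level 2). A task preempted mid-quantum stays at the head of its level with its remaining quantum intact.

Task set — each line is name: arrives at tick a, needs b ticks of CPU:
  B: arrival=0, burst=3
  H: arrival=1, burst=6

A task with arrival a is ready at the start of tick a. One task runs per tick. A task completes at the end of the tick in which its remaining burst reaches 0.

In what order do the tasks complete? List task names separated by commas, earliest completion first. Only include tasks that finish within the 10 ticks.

t=0: L0/L1/L2 = B/-/- → run B
t=1: L0/L1/L2 = BH/-/- → run B
t=2: L0/L1/L2 = BH/-/- → run B
t=3: L0/L1/L2 = H/-/- → run H
t=4: L0/L1/L2 = H/-/- → run H
t=5: L0/L1/L2 = H/-/- → run H
t=6: L0/L1/L2 = -/H/- → run H
t=7: L0/L1/L2 = -/H/- → run H
t=8: L0/L1/L2 = -/H/- → run H
t=9: (idle)

completion order = B, H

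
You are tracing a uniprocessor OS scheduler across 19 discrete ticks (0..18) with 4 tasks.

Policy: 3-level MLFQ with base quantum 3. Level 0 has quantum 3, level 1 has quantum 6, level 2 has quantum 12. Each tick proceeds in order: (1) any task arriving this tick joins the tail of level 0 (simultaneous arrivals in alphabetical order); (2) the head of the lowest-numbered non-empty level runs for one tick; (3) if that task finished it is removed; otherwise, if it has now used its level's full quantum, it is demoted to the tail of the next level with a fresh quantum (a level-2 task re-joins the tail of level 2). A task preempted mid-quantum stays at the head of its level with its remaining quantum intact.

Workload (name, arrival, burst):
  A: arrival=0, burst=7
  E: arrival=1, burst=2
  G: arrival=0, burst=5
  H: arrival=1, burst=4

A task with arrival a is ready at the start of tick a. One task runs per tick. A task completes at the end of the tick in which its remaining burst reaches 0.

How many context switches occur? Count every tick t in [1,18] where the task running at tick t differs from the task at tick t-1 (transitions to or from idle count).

context switches = 7

t=0: L0/L1/L2 = AG/-/- → run A
t=1: L0/L1/L2 = AGEH/-/- → run A
t=2: L0/L1/L2 = AGEH/-/- → run A
t=3: L0/L1/L2 = GEH/A/- → run G
t=4: L0/L1/L2 = GEH/A/- → run G
t=5: L0/L1/L2 = GEH/A/- → run G
t=6: L0/L1/L2 = EH/AG/- → run E
t=7: L0/L1/L2 = EH/AG/- → run E
t=8: L0/L1/L2 = H/AG/- → run H
t=9: L0/L1/L2 = H/AG/- → run H
t=10: L0/L1/L2 = H/AG/- → run H
t=11: L0/L1/L2 = -/AGH/- → run A
t=12: L0/L1/L2 = -/AGH/- → run A
t=13: L0/L1/L2 = -/AGH/- → run A
t=14: L0/L1/L2 = -/AGH/- → run A
t=15: L0/L1/L2 = -/GH/- → run G
t=16: L0/L1/L2 = -/GH/- → run G
t=17: L0/L1/L2 = -/H/- → run H
t=18: (idle)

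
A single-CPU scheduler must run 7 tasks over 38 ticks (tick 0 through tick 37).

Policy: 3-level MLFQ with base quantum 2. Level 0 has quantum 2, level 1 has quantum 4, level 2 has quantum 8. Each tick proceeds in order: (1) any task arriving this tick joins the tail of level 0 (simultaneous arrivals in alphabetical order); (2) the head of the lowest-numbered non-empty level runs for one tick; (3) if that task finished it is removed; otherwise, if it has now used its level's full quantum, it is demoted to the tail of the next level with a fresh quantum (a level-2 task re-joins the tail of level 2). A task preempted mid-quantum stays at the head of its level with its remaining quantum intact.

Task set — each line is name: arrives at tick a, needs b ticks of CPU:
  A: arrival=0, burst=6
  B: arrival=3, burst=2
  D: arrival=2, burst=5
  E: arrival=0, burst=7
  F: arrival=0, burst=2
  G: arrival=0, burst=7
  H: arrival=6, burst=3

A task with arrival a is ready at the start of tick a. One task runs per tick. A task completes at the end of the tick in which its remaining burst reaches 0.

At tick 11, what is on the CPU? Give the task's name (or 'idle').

running at tick 11 = B

t=0: L0/L1/L2 = AEFG/-/- → run A
t=1: L0/L1/L2 = AEFG/-/- → run A
t=2: L0/L1/L2 = EFGD/A/- → run E
t=3: L0/L1/L2 = EFGDB/A/- → run E
t=4: L0/L1/L2 = FGDB/AE/- → run F
t=5: L0/L1/L2 = FGDB/AE/- → run F
t=6: L0/L1/L2 = GDBH/AE/- → run G
t=7: L0/L1/L2 = GDBH/AE/- → run G
t=8: L0/L1/L2 = DBH/AEG/- → run D
t=9: L0/L1/L2 = DBH/AEG/- → run D
t=10: L0/L1/L2 = BH/AEGD/- → run B
t=11: L0/L1/L2 = BH/AEGD/- → run B
t=12: L0/L1/L2 = H/AEGD/- → run H
t=13: L0/L1/L2 = H/AEGD/- → run H
t=14: L0/L1/L2 = -/AEGDH/- → run A
t=15: L0/L1/L2 = -/AEGDH/- → run A
t=16: L0/L1/L2 = -/AEGDH/- → run A
t=17: L0/L1/L2 = -/AEGDH/- → run A
t=18: L0/L1/L2 = -/EGDH/- → run E
t=19: L0/L1/L2 = -/EGDH/- → run E
t=20: L0/L1/L2 = -/EGDH/- → run E
t=21: L0/L1/L2 = -/EGDH/- → run E
t=22: L0/L1/L2 = -/GDH/E → run G
t=23: L0/L1/L2 = -/GDH/E → run G
t=24: L0/L1/L2 = -/GDH/E → run G
t=25: L0/L1/L2 = -/GDH/E → run G
t=26: L0/L1/L2 = -/DH/EG → run D
t=27: L0/L1/L2 = -/DH/EG → run D
t=28: L0/L1/L2 = -/DH/EG → run D
t=29: L0/L1/L2 = -/H/EG → run H
t=30: L0/L1/L2 = -/-/EG → run E
t=31: L0/L1/L2 = -/-/G → run G
t=32: (idle)
t=33: (idle)
t=34: (idle)
t=35: (idle)
t=36: (idle)
t=37: (idle)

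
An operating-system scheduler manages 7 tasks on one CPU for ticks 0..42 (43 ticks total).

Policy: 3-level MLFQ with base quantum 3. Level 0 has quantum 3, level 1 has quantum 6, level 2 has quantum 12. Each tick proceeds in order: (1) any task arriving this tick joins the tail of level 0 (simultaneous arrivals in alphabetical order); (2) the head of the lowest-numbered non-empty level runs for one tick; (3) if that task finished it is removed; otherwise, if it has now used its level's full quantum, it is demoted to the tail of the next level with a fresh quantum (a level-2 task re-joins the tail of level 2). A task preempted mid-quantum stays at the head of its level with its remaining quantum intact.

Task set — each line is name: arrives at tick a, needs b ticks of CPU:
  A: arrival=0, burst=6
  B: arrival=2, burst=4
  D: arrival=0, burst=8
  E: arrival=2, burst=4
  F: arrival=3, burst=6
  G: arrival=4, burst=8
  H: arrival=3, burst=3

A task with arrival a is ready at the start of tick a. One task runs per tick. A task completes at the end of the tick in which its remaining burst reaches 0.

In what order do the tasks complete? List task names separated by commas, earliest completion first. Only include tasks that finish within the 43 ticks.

completion order = H, A, D, B, E, F, G

t=0: L0/L1/L2 = AD/-/- → run A
t=1: L0/L1/L2 = AD/-/- → run A
t=2: L0/L1/L2 = ADBE/-/- → run A
t=3: L0/L1/L2 = DBEFH/A/- → run D
t=4: L0/L1/L2 = DBEFHG/A/- → run D
t=5: L0/L1/L2 = DBEFHG/A/- → run D
t=6: L0/L1/L2 = BEFHG/AD/- → run B
t=7: L0/L1/L2 = BEFHG/AD/- → run B
t=8: L0/L1/L2 = BEFHG/AD/- → run B
t=9: L0/L1/L2 = EFHG/ADB/- → run E
t=10: L0/L1/L2 = EFHG/ADB/- → run E
t=11: L0/L1/L2 = EFHG/ADB/- → run E
t=12: L0/L1/L2 = FHG/ADBE/- → run F
t=13: L0/L1/L2 = FHG/ADBE/- → run F
t=14: L0/L1/L2 = FHG/ADBE/- → run F
t=15: L0/L1/L2 = HG/ADBEF/- → run H
t=16: L0/L1/L2 = HG/ADBEF/- → run H
t=17: L0/L1/L2 = HG/ADBEF/- → run H
t=18: L0/L1/L2 = G/ADBEF/- → run G
t=19: L0/L1/L2 = G/ADBEF/- → run G
t=20: L0/L1/L2 = G/ADBEF/- → run G
t=21: L0/L1/L2 = -/ADBEFG/- → run A
t=22: L0/L1/L2 = -/ADBEFG/- → run A
t=23: L0/L1/L2 = -/ADBEFG/- → run A
t=24: L0/L1/L2 = -/DBEFG/- → run D
t=25: L0/L1/L2 = -/DBEFG/- → run D
t=26: L0/L1/L2 = -/DBEFG/- → run D
t=27: L0/L1/L2 = -/DBEFG/- → run D
t=28: L0/L1/L2 = -/DBEFG/- → run D
t=29: L0/L1/L2 = -/BEFG/- → run B
t=30: L0/L1/L2 = -/EFG/- → run E
t=31: L0/L1/L2 = -/FG/- → run F
t=32: L0/L1/L2 = -/FG/- → run F
t=33: L0/L1/L2 = -/FG/- → run F
t=34: L0/L1/L2 = -/G/- → run G
t=35: L0/L1/L2 = -/G/- → run G
t=36: L0/L1/L2 = -/G/- → run G
t=37: L0/L1/L2 = -/G/- → run G
t=38: L0/L1/L2 = -/G/- → run G
t=39: (idle)
t=40: (idle)
t=41: (idle)
t=42: (idle)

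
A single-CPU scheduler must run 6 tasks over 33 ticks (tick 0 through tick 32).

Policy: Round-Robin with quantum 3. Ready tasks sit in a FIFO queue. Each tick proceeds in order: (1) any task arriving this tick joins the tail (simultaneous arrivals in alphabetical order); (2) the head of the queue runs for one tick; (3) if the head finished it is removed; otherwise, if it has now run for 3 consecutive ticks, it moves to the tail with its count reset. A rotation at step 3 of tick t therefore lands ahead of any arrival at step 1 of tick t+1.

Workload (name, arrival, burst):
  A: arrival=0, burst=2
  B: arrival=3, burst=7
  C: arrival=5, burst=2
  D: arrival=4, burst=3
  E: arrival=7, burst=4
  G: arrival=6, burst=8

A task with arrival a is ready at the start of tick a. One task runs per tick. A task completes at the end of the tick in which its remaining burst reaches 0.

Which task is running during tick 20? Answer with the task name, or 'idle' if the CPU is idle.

running at tick 20 = B

t=0: queue=[A] q_used=0 → run A
t=1: queue=[A] q_used=1 → run A
t=2: (idle)
t=3: queue=[B] q_used=0 → run B
t=4: queue=[B,D] q_used=1 → run B
t=5: queue=[B,D,C] q_used=2 → run B
t=6: queue=[D,C,B,G] q_used=0 → run D
t=7: queue=[D,C,B,G,E] q_used=1 → run D
t=8: queue=[D,C,B,G,E] q_used=2 → run D
t=9: queue=[C,B,G,E] q_used=0 → run C
t=10: queue=[C,B,G,E] q_used=1 → run C
t=11: queue=[B,G,E] q_used=0 → run B
t=12: queue=[B,G,E] q_used=1 → run B
t=13: queue=[B,G,E] q_used=2 → run B
t=14: queue=[G,E,B] q_used=0 → run G
t=15: queue=[G,E,B] q_used=1 → run G
t=16: queue=[G,E,B] q_used=2 → run G
t=17: queue=[E,B,G] q_used=0 → run E
t=18: queue=[E,B,G] q_used=1 → run E
t=19: queue=[E,B,G] q_used=2 → run E
t=20: queue=[B,G,E] q_used=0 → run B
t=21: queue=[G,E] q_used=0 → run G
t=22: queue=[G,E] q_used=1 → run G
t=23: queue=[G,E] q_used=2 → run G
t=24: queue=[E,G] q_used=0 → run E
t=25: queue=[G] q_used=0 → run G
t=26: queue=[G] q_used=1 → run G
t=27: (idle)
t=28: (idle)
t=29: (idle)
t=30: (idle)
t=31: (idle)
t=32: (idle)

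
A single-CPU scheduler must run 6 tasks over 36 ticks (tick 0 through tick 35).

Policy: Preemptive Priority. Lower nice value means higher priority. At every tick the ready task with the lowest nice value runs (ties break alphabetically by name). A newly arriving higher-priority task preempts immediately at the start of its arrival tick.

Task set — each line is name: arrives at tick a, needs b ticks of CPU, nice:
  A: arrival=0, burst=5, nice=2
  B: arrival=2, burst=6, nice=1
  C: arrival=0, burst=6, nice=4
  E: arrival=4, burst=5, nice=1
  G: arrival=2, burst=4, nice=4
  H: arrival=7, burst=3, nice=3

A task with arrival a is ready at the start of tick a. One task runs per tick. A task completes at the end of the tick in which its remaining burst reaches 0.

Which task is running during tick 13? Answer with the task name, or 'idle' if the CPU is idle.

running at tick 13 = A

t=0: ready={A,C} → run A
t=1: ready={A,C} → run A
t=2: ready={A,B,C,G} → run B
t=3: ready={A,B,C,G} → run B
t=4: ready={A,B,C,E,G} → run B
t=5: ready={A,B,C,E,G} → run B
t=6: ready={A,B,C,E,G} → run B
t=7: ready={A,B,C,E,G,H} → run B
t=8: ready={A,C,E,G,H} → run E
t=9: ready={A,C,E,G,H} → run E
t=10: ready={A,C,E,G,H} → run E
t=11: ready={A,C,E,G,H} → run E
t=12: ready={A,C,E,G,H} → run E
t=13: ready={A,C,G,H} → run A
t=14: ready={A,C,G,H} → run A
t=15: ready={A,C,G,H} → run A
t=16: ready={C,G,H} → run H
t=17: ready={C,G,H} → run H
t=18: ready={C,G,H} → run H
t=19: ready={C,G} → run C
t=20: ready={C,G} → run C
t=21: ready={C,G} → run C
t=22: ready={C,G} → run C
t=23: ready={C,G} → run C
t=24: ready={C,G} → run C
t=25: ready={G} → run G
t=26: ready={G} → run G
t=27: ready={G} → run G
t=28: ready={G} → run G
t=29: (idle)
t=30: (idle)
t=31: (idle)
t=32: (idle)
t=33: (idle)
t=34: (idle)
t=35: (idle)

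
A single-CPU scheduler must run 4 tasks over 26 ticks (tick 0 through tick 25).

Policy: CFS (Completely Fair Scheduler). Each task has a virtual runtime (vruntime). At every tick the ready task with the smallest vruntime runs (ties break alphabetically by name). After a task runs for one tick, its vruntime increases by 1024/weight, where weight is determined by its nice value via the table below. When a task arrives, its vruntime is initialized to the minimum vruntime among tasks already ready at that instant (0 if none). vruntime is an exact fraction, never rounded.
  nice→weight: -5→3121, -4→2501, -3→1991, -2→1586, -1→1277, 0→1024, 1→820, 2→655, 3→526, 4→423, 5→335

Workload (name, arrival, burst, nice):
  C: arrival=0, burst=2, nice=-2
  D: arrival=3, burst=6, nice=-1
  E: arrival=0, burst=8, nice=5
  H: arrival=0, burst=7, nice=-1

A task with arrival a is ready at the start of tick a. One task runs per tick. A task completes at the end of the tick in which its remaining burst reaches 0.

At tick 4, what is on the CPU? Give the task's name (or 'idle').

running at tick 4 = D

t=0: vr[C=0 E=0 H=0] → run C
t=1: vr[C=512/793 E=0 H=0] → run E
t=2: vr[C=512/793 E=1024/335 H=0] → run H
t=3: vr[C=512/793 D=512/793 E=1024/335 H=1024/1277] → run C
t=4: vr[D=512/793 E=1024/335 H=1024/1277] → run D
t=5: vr[D=1465856/1012661 E=1024/335 H=1024/1277] → run H
t=6: vr[D=1465856/1012661 E=1024/335 H=2048/1277] → run D
t=7: vr[D=2277888/1012661 E=1024/335 H=2048/1277] → run H
t=8: vr[D=2277888/1012661 E=1024/335 H=3072/1277] → run D
t=9: vr[D=3089920/1012661 E=1024/335 H=3072/1277] → run H
t=10: vr[D=3089920/1012661 E=1024/335 H=4096/1277] → run D
t=11: vr[D=3901952/1012661 E=1024/335 H=4096/1277] → run E
t=12: vr[D=3901952/1012661 E=2048/335 H=4096/1277] → run H
t=13: vr[D=3901952/1012661 E=2048/335 H=5120/1277] → run D
t=14: vr[D=4713984/1012661 E=2048/335 H=5120/1277] → run H
t=15: vr[D=4713984/1012661 E=2048/335 H=6144/1277] → run D
t=16: vr[E=2048/335 H=6144/1277] → run H
t=17: vr[E=2048/335] → run E
t=18: vr[E=3072/335] → run E
t=19: vr[E=4096/335] → run E
t=20: vr[E=1024/67] → run E
t=21: vr[E=6144/335] → run E
t=22: vr[E=7168/335] → run E
t=23: (idle)
t=24: (idle)
t=25: (idle)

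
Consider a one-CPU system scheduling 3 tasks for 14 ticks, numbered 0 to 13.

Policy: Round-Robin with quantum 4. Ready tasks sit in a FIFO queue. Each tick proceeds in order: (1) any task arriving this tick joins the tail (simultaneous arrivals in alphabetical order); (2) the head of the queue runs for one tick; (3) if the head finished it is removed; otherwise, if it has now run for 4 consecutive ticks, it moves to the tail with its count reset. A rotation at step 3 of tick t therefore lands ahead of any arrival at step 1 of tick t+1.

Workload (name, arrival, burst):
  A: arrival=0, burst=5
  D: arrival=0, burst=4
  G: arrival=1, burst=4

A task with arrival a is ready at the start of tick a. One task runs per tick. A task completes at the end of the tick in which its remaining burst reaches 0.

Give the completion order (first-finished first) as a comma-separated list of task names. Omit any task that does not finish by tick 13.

completion order = D, G, A

t=0: queue=[A,D] q_used=0 → run A
t=1: queue=[A,D,G] q_used=1 → run A
t=2: queue=[A,D,G] q_used=2 → run A
t=3: queue=[A,D,G] q_used=3 → run A
t=4: queue=[D,G,A] q_used=0 → run D
t=5: queue=[D,G,A] q_used=1 → run D
t=6: queue=[D,G,A] q_used=2 → run D
t=7: queue=[D,G,A] q_used=3 → run D
t=8: queue=[G,A] q_used=0 → run G
t=9: queue=[G,A] q_used=1 → run G
t=10: queue=[G,A] q_used=2 → run G
t=11: queue=[G,A] q_used=3 → run G
t=12: queue=[A] q_used=0 → run A
t=13: (idle)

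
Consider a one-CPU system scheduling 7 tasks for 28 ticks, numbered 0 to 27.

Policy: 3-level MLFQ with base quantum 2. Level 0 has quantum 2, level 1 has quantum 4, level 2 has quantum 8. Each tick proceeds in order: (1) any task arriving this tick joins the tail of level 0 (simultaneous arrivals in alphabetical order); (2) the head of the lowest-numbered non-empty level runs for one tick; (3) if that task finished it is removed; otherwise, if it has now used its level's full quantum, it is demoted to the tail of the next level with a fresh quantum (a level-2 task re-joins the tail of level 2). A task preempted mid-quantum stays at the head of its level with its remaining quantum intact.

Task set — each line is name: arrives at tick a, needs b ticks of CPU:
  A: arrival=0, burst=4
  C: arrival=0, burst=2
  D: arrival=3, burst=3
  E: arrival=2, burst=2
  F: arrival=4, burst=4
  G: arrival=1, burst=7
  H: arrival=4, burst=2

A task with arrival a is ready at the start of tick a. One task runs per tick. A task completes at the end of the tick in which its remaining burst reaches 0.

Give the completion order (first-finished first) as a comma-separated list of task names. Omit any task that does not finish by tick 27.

completion order = C, E, H, A, D, F, G

t=0: L0/L1/L2 = AC/-/- → run A
t=1: L0/L1/L2 = ACG/-/- → run A
t=2: L0/L1/L2 = CGE/A/- → run C
t=3: L0/L1/L2 = CGED/A/- → run C
t=4: L0/L1/L2 = GEDFH/A/- → run G
t=5: L0/L1/L2 = GEDFH/A/- → run G
t=6: L0/L1/L2 = EDFH/AG/- → run E
t=7: L0/L1/L2 = EDFH/AG/- → run E
t=8: L0/L1/L2 = DFH/AG/- → run D
t=9: L0/L1/L2 = DFH/AG/- → run D
t=10: L0/L1/L2 = FH/AGD/- → run F
t=11: L0/L1/L2 = FH/AGD/- → run F
t=12: L0/L1/L2 = H/AGDF/- → run H
t=13: L0/L1/L2 = H/AGDF/- → run H
t=14: L0/L1/L2 = -/AGDF/- → run A
t=15: L0/L1/L2 = -/AGDF/- → run A
t=16: L0/L1/L2 = -/GDF/- → run G
t=17: L0/L1/L2 = -/GDF/- → run G
t=18: L0/L1/L2 = -/GDF/- → run G
t=19: L0/L1/L2 = -/GDF/- → run G
t=20: L0/L1/L2 = -/DF/G → run D
t=21: L0/L1/L2 = -/F/G → run F
t=22: L0/L1/L2 = -/F/G → run F
t=23: L0/L1/L2 = -/-/G → run G
t=24: (idle)
t=25: (idle)
t=26: (idle)
t=27: (idle)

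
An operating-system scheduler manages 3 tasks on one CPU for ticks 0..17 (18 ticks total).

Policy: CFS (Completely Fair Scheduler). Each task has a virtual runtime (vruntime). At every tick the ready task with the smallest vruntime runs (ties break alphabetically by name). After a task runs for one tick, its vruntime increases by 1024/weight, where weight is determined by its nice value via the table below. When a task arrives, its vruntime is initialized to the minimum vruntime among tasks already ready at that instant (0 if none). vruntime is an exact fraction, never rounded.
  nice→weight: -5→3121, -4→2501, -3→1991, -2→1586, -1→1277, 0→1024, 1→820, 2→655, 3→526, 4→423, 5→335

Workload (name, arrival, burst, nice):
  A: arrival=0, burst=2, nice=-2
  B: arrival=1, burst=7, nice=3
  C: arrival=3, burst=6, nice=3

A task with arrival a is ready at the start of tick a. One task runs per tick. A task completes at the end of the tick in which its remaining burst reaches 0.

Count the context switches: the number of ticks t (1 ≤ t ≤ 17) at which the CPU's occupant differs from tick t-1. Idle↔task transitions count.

t=0: vr[A=0] → run A
t=1: vr[A=512/793 B=512/793] → run A
t=2: vr[B=512/793] → run B
t=3: vr[B=540672/208559 C=540672/208559] → run B
t=4: vr[B=946688/208559 C=540672/208559] → run C
t=5: vr[B=946688/208559 C=946688/208559] → run B
t=6: vr[B=1352704/208559 C=946688/208559] → run C
t=7: vr[B=1352704/208559 C=1352704/208559] → run B
t=8: vr[B=1758720/208559 C=1352704/208559] → run C
t=9: vr[B=1758720/208559 C=1758720/208559] → run B
t=10: vr[B=2164736/208559 C=1758720/208559] → run C
t=11: vr[B=2164736/208559 C=2164736/208559] → run B
t=12: vr[B=2570752/208559 C=2164736/208559] → run C
t=13: vr[B=2570752/208559 C=2570752/208559] → run B
t=14: vr[C=2570752/208559] → run C
t=15: (idle)
t=16: (idle)
t=17: (idle)

context switches = 13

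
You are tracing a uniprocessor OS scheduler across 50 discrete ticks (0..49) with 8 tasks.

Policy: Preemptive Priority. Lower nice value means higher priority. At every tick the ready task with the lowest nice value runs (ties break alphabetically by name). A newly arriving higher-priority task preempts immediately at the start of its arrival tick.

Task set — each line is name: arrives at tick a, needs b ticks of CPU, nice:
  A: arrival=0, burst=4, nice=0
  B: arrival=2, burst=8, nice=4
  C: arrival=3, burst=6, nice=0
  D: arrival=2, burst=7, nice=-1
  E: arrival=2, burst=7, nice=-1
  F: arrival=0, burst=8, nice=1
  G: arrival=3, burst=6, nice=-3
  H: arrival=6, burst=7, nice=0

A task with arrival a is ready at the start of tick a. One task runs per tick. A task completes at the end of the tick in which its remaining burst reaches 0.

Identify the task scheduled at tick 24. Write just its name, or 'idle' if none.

running at tick 24 = C

t=0: ready={A,F} → run A
t=1: ready={A,F} → run A
t=2: ready={A,B,D,E,F} → run D
t=3: ready={A,B,C,D,E,F,G} → run G
t=4: ready={A,B,C,D,E,F,G} → run G
t=5: ready={A,B,C,D,E,F,G} → run G
t=6: ready={A,B,C,D,E,F,G,H} → run G
t=7: ready={A,B,C,D,E,F,G,H} → run G
t=8: ready={A,B,C,D,E,F,G,H} → run G
t=9: ready={A,B,C,D,E,F,H} → run D
t=10: ready={A,B,C,D,E,F,H} → run D
t=11: ready={A,B,C,D,E,F,H} → run D
t=12: ready={A,B,C,D,E,F,H} → run D
t=13: ready={A,B,C,D,E,F,H} → run D
t=14: ready={A,B,C,D,E,F,H} → run D
t=15: ready={A,B,C,E,F,H} → run E
t=16: ready={A,B,C,E,F,H} → run E
t=17: ready={A,B,C,E,F,H} → run E
t=18: ready={A,B,C,E,F,H} → run E
t=19: ready={A,B,C,E,F,H} → run E
t=20: ready={A,B,C,E,F,H} → run E
t=21: ready={A,B,C,E,F,H} → run E
t=22: ready={A,B,C,F,H} → run A
t=23: ready={A,B,C,F,H} → run A
t=24: ready={B,C,F,H} → run C
t=25: ready={B,C,F,H} → run C
t=26: ready={B,C,F,H} → run C
t=27: ready={B,C,F,H} → run C
t=28: ready={B,C,F,H} → run C
t=29: ready={B,C,F,H} → run C
t=30: ready={B,F,H} → run H
t=31: ready={B,F,H} → run H
t=32: ready={B,F,H} → run H
t=33: ready={B,F,H} → run H
t=34: ready={B,F,H} → run H
t=35: ready={B,F,H} → run H
t=36: ready={B,F,H} → run H
t=37: ready={B,F} → run F
t=38: ready={B,F} → run F
t=39: ready={B,F} → run F
t=40: ready={B,F} → run F
t=41: ready={B,F} → run F
t=42: ready={B,F} → run F
t=43: ready={B,F} → run F
t=44: ready={B,F} → run F
t=45: ready={B} → run B
t=46: ready={B} → run B
t=47: ready={B} → run B
t=48: ready={B} → run B
t=49: ready={B} → run B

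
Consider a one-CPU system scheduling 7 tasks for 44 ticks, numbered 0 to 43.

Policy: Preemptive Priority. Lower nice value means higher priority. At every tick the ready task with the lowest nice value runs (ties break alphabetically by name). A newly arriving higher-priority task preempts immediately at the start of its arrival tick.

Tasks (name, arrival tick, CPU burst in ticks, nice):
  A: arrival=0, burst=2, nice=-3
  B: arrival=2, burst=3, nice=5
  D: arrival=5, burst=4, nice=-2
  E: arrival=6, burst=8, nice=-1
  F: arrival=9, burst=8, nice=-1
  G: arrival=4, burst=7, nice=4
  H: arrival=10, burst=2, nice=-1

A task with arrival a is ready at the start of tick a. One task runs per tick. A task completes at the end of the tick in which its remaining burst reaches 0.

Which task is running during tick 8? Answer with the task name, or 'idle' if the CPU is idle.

running at tick 8 = D

t=0: ready={A} → run A
t=1: ready={A} → run A
t=2: ready={B} → run B
t=3: ready={B} → run B
t=4: ready={B,G} → run G
t=5: ready={B,D,G} → run D
t=6: ready={B,D,E,G} → run D
t=7: ready={B,D,E,G} → run D
t=8: ready={B,D,E,G} → run D
t=9: ready={B,E,F,G} → run E
t=10: ready={B,E,F,G,H} → run E
t=11: ready={B,E,F,G,H} → run E
t=12: ready={B,E,F,G,H} → run E
t=13: ready={B,E,F,G,H} → run E
t=14: ready={B,E,F,G,H} → run E
t=15: ready={B,E,F,G,H} → run E
t=16: ready={B,E,F,G,H} → run E
t=17: ready={B,F,G,H} → run F
t=18: ready={B,F,G,H} → run F
t=19: ready={B,F,G,H} → run F
t=20: ready={B,F,G,H} → run F
t=21: ready={B,F,G,H} → run F
t=22: ready={B,F,G,H} → run F
t=23: ready={B,F,G,H} → run F
t=24: ready={B,F,G,H} → run F
t=25: ready={B,G,H} → run H
t=26: ready={B,G,H} → run H
t=27: ready={B,G} → run G
t=28: ready={B,G} → run G
t=29: ready={B,G} → run G
t=30: ready={B,G} → run G
t=31: ready={B,G} → run G
t=32: ready={B,G} → run G
t=33: ready={B} → run B
t=34: (idle)
t=35: (idle)
t=36: (idle)
t=37: (idle)
t=38: (idle)
t=39: (idle)
t=40: (idle)
t=41: (idle)
t=42: (idle)
t=43: (idle)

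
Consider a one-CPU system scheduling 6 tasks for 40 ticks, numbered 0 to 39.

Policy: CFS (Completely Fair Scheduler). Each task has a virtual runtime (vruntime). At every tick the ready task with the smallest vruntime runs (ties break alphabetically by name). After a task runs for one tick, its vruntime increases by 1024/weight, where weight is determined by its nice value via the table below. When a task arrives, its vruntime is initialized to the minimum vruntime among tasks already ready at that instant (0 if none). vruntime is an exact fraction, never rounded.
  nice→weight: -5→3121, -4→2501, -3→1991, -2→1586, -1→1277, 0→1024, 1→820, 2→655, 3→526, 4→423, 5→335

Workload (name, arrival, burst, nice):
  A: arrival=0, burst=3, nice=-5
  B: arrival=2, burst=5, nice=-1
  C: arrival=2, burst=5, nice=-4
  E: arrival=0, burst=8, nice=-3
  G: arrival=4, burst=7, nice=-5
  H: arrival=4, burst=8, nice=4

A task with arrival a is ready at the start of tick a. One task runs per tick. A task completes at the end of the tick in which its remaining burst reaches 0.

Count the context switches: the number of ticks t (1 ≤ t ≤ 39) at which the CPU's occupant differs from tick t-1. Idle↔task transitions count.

t=0: vr[A=0 E=0] → run A
t=1: vr[A=1024/3121 E=0] → run E
t=2: vr[A=1024/3121 B=1024/3121 C=1024/3121 E=1024/1991] → run A
t=3: vr[A=2048/3121 B=1024/3121 C=1024/3121 E=1024/1991] → run B
t=4: vr[A=2048/3121 B=4503552/3985517 C=1024/3121 E=1024/1991 G=1024/3121 H=1024/3121] → run C
t=5: vr[A=2048/3121 B=4503552/3985517 C=5756928/7805621 E=1024/1991 G=1024/3121 H=1024/3121] → run G
t=6: vr[A=2048/3121 B=4503552/3985517 C=5756928/7805621 E=1024/1991 G=2048/3121 H=1024/3121] → run H
t=7: vr[A=2048/3121 B=4503552/3985517 C=5756928/7805621 E=1024/1991 G=2048/3121 H=3629056/1320183] → run E
t=8: vr[A=2048/3121 B=4503552/3985517 C=5756928/7805621 E=2048/1991 G=2048/3121 H=3629056/1320183] → run A
t=9: vr[B=4503552/3985517 C=5756928/7805621 E=2048/1991 G=2048/3121 H=3629056/1320183] → run G
t=10: vr[B=4503552/3985517 C=5756928/7805621 E=2048/1991 G=3072/3121 H=3629056/1320183] → run C
t=11: vr[B=4503552/3985517 C=8952832/7805621 E=2048/1991 G=3072/3121 H=3629056/1320183] → run G
t=12: vr[B=4503552/3985517 C=8952832/7805621 E=2048/1991 G=4096/3121 H=3629056/1320183] → run E
t=13: vr[B=4503552/3985517 C=8952832/7805621 E=3072/1991 G=4096/3121 H=3629056/1320183] → run B
t=14: vr[B=7699456/3985517 C=8952832/7805621 E=3072/1991 G=4096/3121 H=3629056/1320183] → run C
t=15: vr[B=7699456/3985517 C=12148736/7805621 E=3072/1991 G=4096/3121 H=3629056/1320183] → run G
t=16: vr[B=7699456/3985517 C=12148736/7805621 E=3072/1991 G=5120/3121 H=3629056/1320183] → run E
t=17: vr[B=7699456/3985517 C=12148736/7805621 E=4096/1991 G=5120/3121 H=3629056/1320183] → run C
t=18: vr[B=7699456/3985517 C=15344640/7805621 E=4096/1991 G=5120/3121 H=3629056/1320183] → run G
t=19: vr[B=7699456/3985517 C=15344640/7805621 E=4096/1991 G=6144/3121 H=3629056/1320183] → run B
t=20: vr[B=10895360/3985517 C=15344640/7805621 E=4096/1991 G=6144/3121 H=3629056/1320183] → run C
t=21: vr[B=10895360/3985517 E=4096/1991 G=6144/3121 H=3629056/1320183] → run G
t=22: vr[B=10895360/3985517 E=4096/1991 G=7168/3121 H=3629056/1320183] → run E
t=23: vr[B=10895360/3985517 E=5120/1991 G=7168/3121 H=3629056/1320183] → run G
t=24: vr[B=10895360/3985517 E=5120/1991 H=3629056/1320183] → run E
t=25: vr[B=10895360/3985517 E=6144/1991 H=3629056/1320183] → run B
t=26: vr[B=14091264/3985517 E=6144/1991 H=3629056/1320183] → run H
t=27: vr[B=14091264/3985517 E=6144/1991 H=6824960/1320183] → run E
t=28: vr[B=14091264/3985517 E=7168/1991 H=6824960/1320183] → run B
t=29: vr[E=7168/1991 H=6824960/1320183] → run E
t=30: vr[H=6824960/1320183] → run H
t=31: vr[H=3340288/440061] → run H
t=32: vr[H=13216768/1320183] → run H
t=33: vr[H=16412672/1320183] → run H
t=34: vr[H=6536192/440061] → run H
t=35: vr[H=22804480/1320183] → run H
t=36: (idle)
t=37: (idle)
t=38: (idle)
t=39: (idle)

context switches = 31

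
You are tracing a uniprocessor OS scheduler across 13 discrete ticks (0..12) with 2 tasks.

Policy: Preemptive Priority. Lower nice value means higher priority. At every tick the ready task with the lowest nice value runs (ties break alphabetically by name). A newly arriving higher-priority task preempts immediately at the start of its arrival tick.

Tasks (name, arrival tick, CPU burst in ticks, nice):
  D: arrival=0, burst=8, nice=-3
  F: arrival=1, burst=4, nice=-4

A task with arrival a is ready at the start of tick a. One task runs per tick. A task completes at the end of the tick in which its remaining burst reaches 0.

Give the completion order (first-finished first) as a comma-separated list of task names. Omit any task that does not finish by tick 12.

t=0: ready={D} → run D
t=1: ready={D,F} → run F
t=2: ready={D,F} → run F
t=3: ready={D,F} → run F
t=4: ready={D,F} → run F
t=5: ready={D} → run D
t=6: ready={D} → run D
t=7: ready={D} → run D
t=8: ready={D} → run D
t=9: ready={D} → run D
t=10: ready={D} → run D
t=11: ready={D} → run D
t=12: (idle)

completion order = F, D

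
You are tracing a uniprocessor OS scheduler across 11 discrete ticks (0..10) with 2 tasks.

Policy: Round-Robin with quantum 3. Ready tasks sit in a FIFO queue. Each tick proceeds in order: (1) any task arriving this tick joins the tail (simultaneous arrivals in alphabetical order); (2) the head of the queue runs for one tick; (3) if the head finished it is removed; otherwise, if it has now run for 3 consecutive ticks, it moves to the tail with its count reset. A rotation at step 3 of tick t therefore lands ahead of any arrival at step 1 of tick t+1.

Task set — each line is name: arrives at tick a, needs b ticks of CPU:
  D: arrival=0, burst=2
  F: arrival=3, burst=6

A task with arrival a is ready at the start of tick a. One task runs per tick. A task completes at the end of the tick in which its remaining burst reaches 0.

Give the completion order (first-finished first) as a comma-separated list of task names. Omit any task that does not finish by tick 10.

completion order = D, F

t=0: queue=[D] q_used=0 → run D
t=1: queue=[D] q_used=1 → run D
t=2: (idle)
t=3: queue=[F] q_used=0 → run F
t=4: queue=[F] q_used=1 → run F
t=5: queue=[F] q_used=2 → run F
t=6: queue=[F] q_used=0 → run F
t=7: queue=[F] q_used=1 → run F
t=8: queue=[F] q_used=2 → run F
t=9: (idle)
t=10: (idle)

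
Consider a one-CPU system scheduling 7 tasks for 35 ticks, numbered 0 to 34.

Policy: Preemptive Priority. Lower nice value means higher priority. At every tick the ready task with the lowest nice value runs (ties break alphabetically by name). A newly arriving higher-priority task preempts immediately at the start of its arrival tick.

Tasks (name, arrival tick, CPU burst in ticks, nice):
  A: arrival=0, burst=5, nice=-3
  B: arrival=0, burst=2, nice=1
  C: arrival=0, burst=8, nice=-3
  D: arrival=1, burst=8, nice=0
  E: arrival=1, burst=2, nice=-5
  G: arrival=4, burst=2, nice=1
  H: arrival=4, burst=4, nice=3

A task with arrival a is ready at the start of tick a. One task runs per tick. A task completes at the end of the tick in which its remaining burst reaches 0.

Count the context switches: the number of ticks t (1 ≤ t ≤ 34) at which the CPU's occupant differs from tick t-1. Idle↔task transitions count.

t=0: ready={A,B,C} → run A
t=1: ready={A,B,C,D,E} → run E
t=2: ready={A,B,C,D,E} → run E
t=3: ready={A,B,C,D} → run A
t=4: ready={A,B,C,D,G,H} → run A
t=5: ready={A,B,C,D,G,H} → run A
t=6: ready={A,B,C,D,G,H} → run A
t=7: ready={B,C,D,G,H} → run C
t=8: ready={B,C,D,G,H} → run C
t=9: ready={B,C,D,G,H} → run C
t=10: ready={B,C,D,G,H} → run C
t=11: ready={B,C,D,G,H} → run C
t=12: ready={B,C,D,G,H} → run C
t=13: ready={B,C,D,G,H} → run C
t=14: ready={B,C,D,G,H} → run C
t=15: ready={B,D,G,H} → run D
t=16: ready={B,D,G,H} → run D
t=17: ready={B,D,G,H} → run D
t=18: ready={B,D,G,H} → run D
t=19: ready={B,D,G,H} → run D
t=20: ready={B,D,G,H} → run D
t=21: ready={B,D,G,H} → run D
t=22: ready={B,D,G,H} → run D
t=23: ready={B,G,H} → run B
t=24: ready={B,G,H} → run B
t=25: ready={G,H} → run G
t=26: ready={G,H} → run G
t=27: ready={H} → run H
t=28: ready={H} → run H
t=29: ready={H} → run H
t=30: ready={H} → run H
t=31: (idle)
t=32: (idle)
t=33: (idle)
t=34: (idle)

context switches = 8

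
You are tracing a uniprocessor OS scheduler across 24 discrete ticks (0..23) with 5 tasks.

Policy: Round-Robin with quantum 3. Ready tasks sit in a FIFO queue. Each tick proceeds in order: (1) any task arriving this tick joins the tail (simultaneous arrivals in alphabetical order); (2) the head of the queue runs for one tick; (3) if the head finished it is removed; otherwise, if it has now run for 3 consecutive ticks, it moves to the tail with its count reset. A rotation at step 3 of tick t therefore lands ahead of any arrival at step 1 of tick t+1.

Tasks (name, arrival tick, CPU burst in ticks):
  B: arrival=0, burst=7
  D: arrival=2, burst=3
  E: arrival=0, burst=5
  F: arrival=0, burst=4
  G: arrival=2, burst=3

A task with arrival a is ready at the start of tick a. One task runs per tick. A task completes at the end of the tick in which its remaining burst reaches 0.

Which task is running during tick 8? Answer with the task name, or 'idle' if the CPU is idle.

running at tick 8 = F

t=0: queue=[B,E,F] q_used=0 → run B
t=1: queue=[B,E,F] q_used=1 → run B
t=2: queue=[B,E,F,D,G] q_used=2 → run B
t=3: queue=[E,F,D,G,B] q_used=0 → run E
t=4: queue=[E,F,D,G,B] q_used=1 → run E
t=5: queue=[E,F,D,G,B] q_used=2 → run E
t=6: queue=[F,D,G,B,E] q_used=0 → run F
t=7: queue=[F,D,G,B,E] q_used=1 → run F
t=8: queue=[F,D,G,B,E] q_used=2 → run F
t=9: queue=[D,G,B,E,F] q_used=0 → run D
t=10: queue=[D,G,B,E,F] q_used=1 → run D
t=11: queue=[D,G,B,E,F] q_used=2 → run D
t=12: queue=[G,B,E,F] q_used=0 → run G
t=13: queue=[G,B,E,F] q_used=1 → run G
t=14: queue=[G,B,E,F] q_used=2 → run G
t=15: queue=[B,E,F] q_used=0 → run B
t=16: queue=[B,E,F] q_used=1 → run B
t=17: queue=[B,E,F] q_used=2 → run B
t=18: queue=[E,F,B] q_used=0 → run E
t=19: queue=[E,F,B] q_used=1 → run E
t=20: queue=[F,B] q_used=0 → run F
t=21: queue=[B] q_used=0 → run B
t=22: (idle)
t=23: (idle)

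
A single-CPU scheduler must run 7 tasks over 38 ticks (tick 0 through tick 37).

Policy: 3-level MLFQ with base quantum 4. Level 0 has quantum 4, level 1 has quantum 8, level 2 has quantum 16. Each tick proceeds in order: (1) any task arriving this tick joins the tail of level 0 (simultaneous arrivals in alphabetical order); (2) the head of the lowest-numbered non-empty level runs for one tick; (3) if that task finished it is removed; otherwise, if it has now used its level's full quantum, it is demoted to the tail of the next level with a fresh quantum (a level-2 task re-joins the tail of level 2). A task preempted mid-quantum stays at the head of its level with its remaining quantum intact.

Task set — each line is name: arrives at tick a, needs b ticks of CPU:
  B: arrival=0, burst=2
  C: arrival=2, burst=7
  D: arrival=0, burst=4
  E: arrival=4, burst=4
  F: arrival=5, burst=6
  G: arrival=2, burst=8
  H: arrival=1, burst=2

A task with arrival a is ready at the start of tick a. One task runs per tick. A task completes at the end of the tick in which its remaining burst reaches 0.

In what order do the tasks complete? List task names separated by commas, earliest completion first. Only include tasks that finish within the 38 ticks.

t=0: L0/L1/L2 = BD/-/- → run B
t=1: L0/L1/L2 = BDH/-/- → run B
t=2: L0/L1/L2 = DHCG/-/- → run D
t=3: L0/L1/L2 = DHCG/-/- → run D
t=4: L0/L1/L2 = DHCGE/-/- → run D
t=5: L0/L1/L2 = DHCGEF/-/- → run D
t=6: L0/L1/L2 = HCGEF/-/- → run H
t=7: L0/L1/L2 = HCGEF/-/- → run H
t=8: L0/L1/L2 = CGEF/-/- → run C
t=9: L0/L1/L2 = CGEF/-/- → run C
t=10: L0/L1/L2 = CGEF/-/- → run C
t=11: L0/L1/L2 = CGEF/-/- → run C
t=12: L0/L1/L2 = GEF/C/- → run G
t=13: L0/L1/L2 = GEF/C/- → run G
t=14: L0/L1/L2 = GEF/C/- → run G
t=15: L0/L1/L2 = GEF/C/- → run G
t=16: L0/L1/L2 = EF/CG/- → run E
t=17: L0/L1/L2 = EF/CG/- → run E
t=18: L0/L1/L2 = EF/CG/- → run E
t=19: L0/L1/L2 = EF/CG/- → run E
t=20: L0/L1/L2 = F/CG/- → run F
t=21: L0/L1/L2 = F/CG/- → run F
t=22: L0/L1/L2 = F/CG/- → run F
t=23: L0/L1/L2 = F/CG/- → run F
t=24: L0/L1/L2 = -/CGF/- → run C
t=25: L0/L1/L2 = -/CGF/- → run C
t=26: L0/L1/L2 = -/CGF/- → run C
t=27: L0/L1/L2 = -/GF/- → run G
t=28: L0/L1/L2 = -/GF/- → run G
t=29: L0/L1/L2 = -/GF/- → run G
t=30: L0/L1/L2 = -/GF/- → run G
t=31: L0/L1/L2 = -/F/- → run F
t=32: L0/L1/L2 = -/F/- → run F
t=33: (idle)
t=34: (idle)
t=35: (idle)
t=36: (idle)
t=37: (idle)

completion order = B, D, H, E, C, G, F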